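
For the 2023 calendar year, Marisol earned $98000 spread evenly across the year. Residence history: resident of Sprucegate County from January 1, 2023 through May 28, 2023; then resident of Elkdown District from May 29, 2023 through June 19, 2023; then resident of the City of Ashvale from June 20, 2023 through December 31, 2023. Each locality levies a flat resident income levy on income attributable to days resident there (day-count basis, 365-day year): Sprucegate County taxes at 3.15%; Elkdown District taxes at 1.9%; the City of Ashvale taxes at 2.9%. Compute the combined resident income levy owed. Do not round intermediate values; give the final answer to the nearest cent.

Sprucegate County, January 1 – May 28, 2023: 148 days → $98000 × 3.15% × 148/365 = $1251.7151
Elkdown District, May 29 – June 19, 2023: 22 days → $98000 × 1.9% × 22/365 = $112.2301
The City of Ashvale, June 20 – December 31, 2023: 195 days → $98000 × 2.9% × 195/365 = $1518.3288
Total = $2882.2740

$2882.27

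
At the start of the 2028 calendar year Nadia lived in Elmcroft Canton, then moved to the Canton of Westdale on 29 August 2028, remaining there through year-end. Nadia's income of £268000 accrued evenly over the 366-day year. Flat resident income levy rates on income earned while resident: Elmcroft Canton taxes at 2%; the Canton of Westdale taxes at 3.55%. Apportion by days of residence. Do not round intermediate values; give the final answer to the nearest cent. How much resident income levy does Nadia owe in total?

£6778.72

Elmcroft Canton, 1 January – 28 August 2028: 241 days → £268000 × 2% × 241/366 = £3529.3989
The Canton of Westdale, 29 August – 31 December 2028: 125 days → £268000 × 3.55% × 125/366 = £3249.3169
Total = £6778.7158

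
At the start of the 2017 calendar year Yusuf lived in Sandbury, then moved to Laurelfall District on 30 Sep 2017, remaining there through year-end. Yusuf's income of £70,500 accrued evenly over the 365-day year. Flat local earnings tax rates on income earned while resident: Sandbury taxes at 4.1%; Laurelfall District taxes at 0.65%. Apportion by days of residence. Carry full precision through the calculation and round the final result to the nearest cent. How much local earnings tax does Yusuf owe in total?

Sandbury, 1 Jan – 29 Sep 2017: 272 days → £70,500 × 4.1% × 272/365 = £2,154.0164
Laurelfall District, 30 Sep – 31 Dec 2017: 93 days → £70,500 × 0.65% × 93/365 = £116.7596
Total = £2,270.7760

£2,270.78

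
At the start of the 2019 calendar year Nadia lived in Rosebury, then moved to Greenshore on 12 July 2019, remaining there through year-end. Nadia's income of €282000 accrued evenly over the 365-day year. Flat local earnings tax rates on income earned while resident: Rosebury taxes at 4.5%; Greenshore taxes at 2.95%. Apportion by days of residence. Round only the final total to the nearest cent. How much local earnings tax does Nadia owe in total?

€10618.27

Rosebury, 1 January – 11 July 2019: 192 days → €282000 × 4.5% × 192/365 = €6675.2877
Greenshore, 12 July – 31 December 2019: 173 days → €282000 × 2.95% × 173/365 = €3942.9781
Total = €10618.2658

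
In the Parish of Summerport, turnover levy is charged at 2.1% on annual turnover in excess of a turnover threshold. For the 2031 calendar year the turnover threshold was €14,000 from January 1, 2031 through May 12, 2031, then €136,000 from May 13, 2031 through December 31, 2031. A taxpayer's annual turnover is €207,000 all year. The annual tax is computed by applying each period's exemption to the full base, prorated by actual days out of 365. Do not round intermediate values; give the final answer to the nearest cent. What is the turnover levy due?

January 1 – May 12, 2031: 132 days, exemption €14,000 → (€207,000 − €14,000) × 2.1% × 132/365 = €1,465.7425
May 13 – December 31, 2031: 233 days, exemption €136,000 → (€207,000 − €136,000) × 2.1% × 233/365 = €951.7890
Total = €2,417.5315

€2,417.53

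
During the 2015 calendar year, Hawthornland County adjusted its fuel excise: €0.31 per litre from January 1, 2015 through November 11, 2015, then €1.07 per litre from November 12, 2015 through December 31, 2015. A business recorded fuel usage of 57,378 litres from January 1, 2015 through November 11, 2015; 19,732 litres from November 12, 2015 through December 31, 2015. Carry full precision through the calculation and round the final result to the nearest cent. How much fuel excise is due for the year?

€38,900.42

January 1 – November 11, 2015: 57,378 litres at €0.31/litre → €17,787.18
November 12 – December 31, 2015: 19,732 litres at €1.07/litre → €21,113.24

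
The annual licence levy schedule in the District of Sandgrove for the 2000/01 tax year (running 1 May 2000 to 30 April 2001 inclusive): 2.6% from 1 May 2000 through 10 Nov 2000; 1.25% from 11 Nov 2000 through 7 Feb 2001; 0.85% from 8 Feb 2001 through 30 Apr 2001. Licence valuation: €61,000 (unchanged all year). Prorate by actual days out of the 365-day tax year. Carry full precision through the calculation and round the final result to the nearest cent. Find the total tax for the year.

1 May – 10 Nov 2000: 194 days at 2.6% → €61,000 × 2.6% × 194/365 = €842.9699
11 Nov 2000 – 7 Feb 2001: 89 days at 1.25% → €61,000 × 1.25% × 89/365 = €185.9247
8 Feb – 30 Apr 2001: 82 days at 0.85% → €61,000 × 0.85% × 82/365 = €116.4849
Total = €1,145.3795

€1,145.38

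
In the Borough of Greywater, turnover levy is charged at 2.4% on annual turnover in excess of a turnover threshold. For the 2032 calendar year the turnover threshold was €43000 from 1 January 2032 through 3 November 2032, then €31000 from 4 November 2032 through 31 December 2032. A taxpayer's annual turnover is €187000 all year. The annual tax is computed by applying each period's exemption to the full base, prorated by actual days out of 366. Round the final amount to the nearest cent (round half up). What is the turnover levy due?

€3501.64

1 January – 3 November 2032: 308 days, exemption €43000 → (€187000 − €43000) × 2.4% × 308/366 = €2908.3279
4 November – 31 December 2032: 58 days, exemption €31000 → (€187000 − €31000) × 2.4% × 58/366 = €593.3115
Total = €3501.6393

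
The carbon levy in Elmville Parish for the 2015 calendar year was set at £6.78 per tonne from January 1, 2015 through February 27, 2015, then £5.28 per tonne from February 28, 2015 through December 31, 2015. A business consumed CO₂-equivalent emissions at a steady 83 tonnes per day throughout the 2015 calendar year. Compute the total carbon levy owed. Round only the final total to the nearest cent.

January 1 – February 27, 2015: 58 days × 83 tonnes/day = 4,814 tonnes at £6.78/tonne → £32,638.92
February 28 – December 31, 2015: 307 days × 83 tonnes/day = 25,481 tonnes at £5.28/tonne → £134,539.68

£167,178.60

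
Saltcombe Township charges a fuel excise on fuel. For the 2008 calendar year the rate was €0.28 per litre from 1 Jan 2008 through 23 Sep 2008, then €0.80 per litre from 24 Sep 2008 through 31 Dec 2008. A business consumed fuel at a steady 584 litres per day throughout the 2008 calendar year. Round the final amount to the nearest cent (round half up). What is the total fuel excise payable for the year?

€89,912.64

1 Jan – 23 Sep 2008: 267 days × 584 litres/day = 155,928 litres at €0.28/litre → €43,659.84
24 Sep – 31 Dec 2008: 99 days × 584 litres/day = 57,816 litres at €0.80/litre → €46,252.80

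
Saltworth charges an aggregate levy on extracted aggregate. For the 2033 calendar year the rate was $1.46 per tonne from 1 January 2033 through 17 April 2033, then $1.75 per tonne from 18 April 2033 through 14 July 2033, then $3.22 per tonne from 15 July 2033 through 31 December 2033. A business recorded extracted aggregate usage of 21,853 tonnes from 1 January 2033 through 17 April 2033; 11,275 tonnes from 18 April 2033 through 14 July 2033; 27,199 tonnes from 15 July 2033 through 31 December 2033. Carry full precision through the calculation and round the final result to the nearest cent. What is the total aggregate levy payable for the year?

1 January – 17 April 2033: 21,853 tonnes at $1.46/tonne → $31905.38
18 April – 14 July 2033: 11,275 tonnes at $1.75/tonne → $19731.25
15 July – 31 December 2033: 27,199 tonnes at $3.22/tonne → $87580.78

$139217.41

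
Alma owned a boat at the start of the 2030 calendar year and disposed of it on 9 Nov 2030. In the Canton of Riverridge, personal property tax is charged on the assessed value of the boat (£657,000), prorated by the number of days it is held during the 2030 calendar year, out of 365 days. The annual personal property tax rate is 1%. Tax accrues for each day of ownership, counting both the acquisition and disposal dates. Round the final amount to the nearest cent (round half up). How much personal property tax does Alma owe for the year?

£5,634.00

Days held (1 Jan – 9 Nov 2030): 313 out of 365
Tax = £657,000 × 1% × 313/365 = £5,634.0000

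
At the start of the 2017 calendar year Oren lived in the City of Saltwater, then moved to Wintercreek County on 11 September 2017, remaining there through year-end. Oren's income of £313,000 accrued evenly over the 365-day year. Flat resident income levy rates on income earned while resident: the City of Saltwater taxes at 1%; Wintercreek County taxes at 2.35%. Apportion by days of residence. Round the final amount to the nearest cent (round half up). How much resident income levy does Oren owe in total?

The City of Saltwater, 1 January – 10 September 2017: 253 days → £313,000 × 1% × 253/365 = £2,169.5616
Wintercreek County, 11 September – 31 December 2017: 112 days → £313,000 × 2.35% × 112/365 = £2,257.0301
Total = £4,426.5918

£4,426.59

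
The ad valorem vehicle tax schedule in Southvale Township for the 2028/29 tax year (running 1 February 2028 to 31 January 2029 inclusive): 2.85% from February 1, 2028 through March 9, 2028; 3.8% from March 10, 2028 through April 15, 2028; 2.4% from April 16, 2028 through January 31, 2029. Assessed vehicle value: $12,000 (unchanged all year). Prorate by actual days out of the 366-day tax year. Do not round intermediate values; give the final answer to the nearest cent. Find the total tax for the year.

February 1 – March 9, 2028: 38 days at 2.85% → $12,000 × 2.85% × 38/366 = $35.5082
March 10 – April 15, 2028: 37 days at 3.8% → $12,000 × 3.8% × 37/366 = $46.0984
April 16, 2028 – January 31, 2029: 291 days at 2.4% → $12,000 × 2.4% × 291/366 = $228.9836
Total = $310.5902

$310.59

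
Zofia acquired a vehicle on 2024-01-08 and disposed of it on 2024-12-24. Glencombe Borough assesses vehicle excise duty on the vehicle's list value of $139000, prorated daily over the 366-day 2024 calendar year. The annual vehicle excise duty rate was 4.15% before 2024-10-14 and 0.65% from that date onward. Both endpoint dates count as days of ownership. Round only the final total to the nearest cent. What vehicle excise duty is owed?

2024-01-08 to 2024-10-13: 280 days at 4.15% → $139000 × 4.15% × 280/366 = $4413.0601
2024-10-14 to 2024-12-24: 72 days at 0.65% → $139000 × 0.65% × 72/366 = $177.7377
Total = $4590.7978

$4590.80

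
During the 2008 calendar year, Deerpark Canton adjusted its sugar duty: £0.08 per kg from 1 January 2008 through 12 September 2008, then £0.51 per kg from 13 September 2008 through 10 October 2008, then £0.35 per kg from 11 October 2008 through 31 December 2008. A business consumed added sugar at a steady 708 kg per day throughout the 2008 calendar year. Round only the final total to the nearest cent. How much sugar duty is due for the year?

1 January – 12 September 2008: 256 days × 708 kg/day = 181,248 kg at £0.08/kg → £14499.84
13 September – 10 October 2008: 28 days × 708 kg/day = 19,824 kg at £0.51/kg → £10110.24
11 October – 31 December 2008: 82 days × 708 kg/day = 58,056 kg at £0.35/kg → £20319.60

£44929.68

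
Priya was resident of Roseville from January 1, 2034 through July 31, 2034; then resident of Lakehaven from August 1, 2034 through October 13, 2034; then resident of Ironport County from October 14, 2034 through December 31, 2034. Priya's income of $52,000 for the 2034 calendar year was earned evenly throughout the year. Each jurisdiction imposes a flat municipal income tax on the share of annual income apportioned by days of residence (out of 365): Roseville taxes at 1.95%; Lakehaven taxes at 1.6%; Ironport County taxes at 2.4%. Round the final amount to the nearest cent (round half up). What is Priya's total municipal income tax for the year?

$1,027.75

Roseville, January 1 – July 31, 2034: 212 days → $52,000 × 1.95% × 212/365 = $588.9534
Lakehaven, August 1 – October 13, 2034: 74 days → $52,000 × 1.6% × 74/365 = $168.6795
Ironport County, October 14 – December 31, 2034: 79 days → $52,000 × 2.4% × 79/365 = $270.1151
Total = $1,027.7479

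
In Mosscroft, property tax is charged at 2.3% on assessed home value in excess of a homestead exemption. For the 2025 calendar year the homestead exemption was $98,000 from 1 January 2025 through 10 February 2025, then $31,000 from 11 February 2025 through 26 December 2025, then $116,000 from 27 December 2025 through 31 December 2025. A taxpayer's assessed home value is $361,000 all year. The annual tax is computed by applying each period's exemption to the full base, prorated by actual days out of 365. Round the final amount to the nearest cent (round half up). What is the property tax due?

$7,390.12

1 January – 10 February 2025: 41 days, exemption $98,000 → ($361,000 − $98,000) × 2.3% × 41/365 = $679.4767
11 February – 26 December 2025: 319 days, exemption $31,000 → ($361,000 − $31,000) × 2.3% × 319/365 = $6,633.4521
27 December – 31 December 2025: 5 days, exemption $116,000 → ($361,000 − $116,000) × 2.3% × 5/365 = $77.1918
Total = $7,390.1205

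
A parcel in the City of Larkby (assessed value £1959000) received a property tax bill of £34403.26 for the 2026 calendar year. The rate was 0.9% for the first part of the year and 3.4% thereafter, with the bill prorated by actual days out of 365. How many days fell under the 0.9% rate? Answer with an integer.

240 days

Let d = days at the first rate; then 365 − d days at the second rate.
£1959000 × [0.9%·d + 3.4%·(365−d)] / 365 = £34403.26
Solving gives d = 240, so the new rate took effect on 29 August 2026.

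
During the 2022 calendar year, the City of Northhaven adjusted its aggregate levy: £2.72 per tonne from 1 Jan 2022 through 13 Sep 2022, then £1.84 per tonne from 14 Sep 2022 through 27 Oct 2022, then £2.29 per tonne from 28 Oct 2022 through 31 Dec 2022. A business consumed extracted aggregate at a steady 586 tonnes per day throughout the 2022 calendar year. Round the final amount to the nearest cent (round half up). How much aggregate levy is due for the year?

£542,712.18

1 Jan – 13 Sep 2022: 256 days × 586 tonnes/day = 150,016 tonnes at £2.72/tonne → £408,043.52
14 Sep – 27 Oct 2022: 44 days × 586 tonnes/day = 25,784 tonnes at £1.84/tonne → £47,442.56
28 Oct – 31 Dec 2022: 65 days × 586 tonnes/day = 38,090 tonnes at £2.29/tonne → £87,226.10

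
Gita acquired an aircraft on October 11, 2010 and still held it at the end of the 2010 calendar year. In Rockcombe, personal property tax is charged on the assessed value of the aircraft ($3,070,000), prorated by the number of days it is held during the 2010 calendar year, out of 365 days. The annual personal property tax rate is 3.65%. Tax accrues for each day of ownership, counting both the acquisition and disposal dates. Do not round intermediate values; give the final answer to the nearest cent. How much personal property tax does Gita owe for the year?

$25,174.00

Days held (October 11 – December 31, 2010): 82 out of 365
Tax = $3,070,000 × 3.65% × 82/365 = $25,174.0000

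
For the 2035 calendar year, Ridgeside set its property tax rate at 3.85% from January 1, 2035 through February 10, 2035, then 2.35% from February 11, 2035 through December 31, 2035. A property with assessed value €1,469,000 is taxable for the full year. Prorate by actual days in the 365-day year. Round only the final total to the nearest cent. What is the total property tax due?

€36,996.66

January 1 – February 10, 2035: 41 days at 3.85% → €1,469,000 × 3.85% × 41/365 = €6,352.9219
February 11 – December 31, 2035: 324 days at 2.35% → €1,469,000 × 2.35% × 324/365 = €30,643.7425
Total = €36,996.6644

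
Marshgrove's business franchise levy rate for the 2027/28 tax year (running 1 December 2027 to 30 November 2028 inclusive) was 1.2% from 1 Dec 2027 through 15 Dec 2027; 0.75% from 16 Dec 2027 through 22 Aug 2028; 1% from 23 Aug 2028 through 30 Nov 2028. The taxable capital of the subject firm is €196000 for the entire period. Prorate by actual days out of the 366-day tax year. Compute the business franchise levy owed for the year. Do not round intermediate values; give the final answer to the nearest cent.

1 Dec – 15 Dec 2027: 15 days at 1.2% → €196000 × 1.2% × 15/366 = €96.3934
16 Dec 2027 – 22 Aug 2028: 251 days at 0.75% → €196000 × 0.75% × 251/366 = €1008.1148
23 Aug – 30 Nov 2028: 100 days at 1% → €196000 × 1% × 100/366 = €535.5191
Total = €1640.0273

€1640.03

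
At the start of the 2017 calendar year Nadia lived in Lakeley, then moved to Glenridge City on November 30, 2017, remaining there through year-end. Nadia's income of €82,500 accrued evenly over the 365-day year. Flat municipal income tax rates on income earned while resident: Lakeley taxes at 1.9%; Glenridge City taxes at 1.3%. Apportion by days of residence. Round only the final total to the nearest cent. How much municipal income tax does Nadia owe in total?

Lakeley, January 1 – November 29, 2017: 333 days → €82,500 × 1.9% × 333/365 = €1,430.0753
Glenridge City, November 30 – December 31, 2017: 32 days → €82,500 × 1.3% × 32/365 = €94.0274
Total = €1,524.1027

€1,524.10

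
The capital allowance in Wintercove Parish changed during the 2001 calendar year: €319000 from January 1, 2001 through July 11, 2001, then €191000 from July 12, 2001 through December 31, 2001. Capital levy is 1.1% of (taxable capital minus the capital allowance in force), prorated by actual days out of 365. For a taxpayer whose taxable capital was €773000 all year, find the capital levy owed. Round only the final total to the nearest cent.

January 1 – July 11, 2001: 192 days, exemption €319000 → (€773000 − €319000) × 1.1% × 192/365 = €2626.9808
July 12 – December 31, 2001: 173 days, exemption €191000 → (€773000 − €191000) × 1.1% × 173/365 = €3034.3726
Total = €5661.3534

€5661.35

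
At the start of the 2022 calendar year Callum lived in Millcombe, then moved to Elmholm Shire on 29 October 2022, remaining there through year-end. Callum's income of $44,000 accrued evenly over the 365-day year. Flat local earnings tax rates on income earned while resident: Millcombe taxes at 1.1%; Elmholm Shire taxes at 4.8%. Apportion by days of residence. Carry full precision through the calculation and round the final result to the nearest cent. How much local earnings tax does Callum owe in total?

Millcombe, 1 January – 28 October 2022: 301 days → $44,000 × 1.1% × 301/365 = $399.1342
Elmholm Shire, 29 October – 31 December 2022: 64 days → $44,000 × 4.8% × 64/365 = $370.3233
Total = $769.4575

$769.46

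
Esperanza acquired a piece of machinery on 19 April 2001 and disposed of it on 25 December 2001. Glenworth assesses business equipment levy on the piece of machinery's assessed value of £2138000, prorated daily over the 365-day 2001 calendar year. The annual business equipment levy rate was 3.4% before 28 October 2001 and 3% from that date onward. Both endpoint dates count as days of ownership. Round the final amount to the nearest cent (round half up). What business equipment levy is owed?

19 April – 27 October 2001: 192 days at 3.4% → £2138000 × 3.4% × 192/365 = £38237.9836
28 October – 25 December 2001: 59 days at 3% → £2138000 × 3% × 59/365 = £10367.8356
Total = £48605.8192

£48605.82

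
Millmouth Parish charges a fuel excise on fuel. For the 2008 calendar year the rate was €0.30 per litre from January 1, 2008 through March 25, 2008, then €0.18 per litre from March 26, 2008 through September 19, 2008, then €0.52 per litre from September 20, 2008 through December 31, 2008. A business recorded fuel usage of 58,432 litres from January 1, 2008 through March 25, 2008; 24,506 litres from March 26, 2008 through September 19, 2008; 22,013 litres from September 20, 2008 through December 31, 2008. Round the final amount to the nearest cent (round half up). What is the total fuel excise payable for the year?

January 1 – March 25, 2008: 58,432 litres at €0.30/litre → €17,529.60
March 26 – September 19, 2008: 24,506 litres at €0.18/litre → €4,411.08
September 20 – December 31, 2008: 22,013 litres at €0.52/litre → €11,446.76

€33,387.44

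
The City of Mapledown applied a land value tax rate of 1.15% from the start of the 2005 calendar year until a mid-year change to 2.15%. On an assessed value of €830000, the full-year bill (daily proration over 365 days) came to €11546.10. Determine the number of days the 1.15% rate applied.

277 days

Let d = days at the first rate; then 365 − d days at the second rate.
€830000 × [1.15%·d + 2.15%·(365−d)] / 365 = €11546.10
Solving gives d = 277, so the new rate took effect on October 5, 2005.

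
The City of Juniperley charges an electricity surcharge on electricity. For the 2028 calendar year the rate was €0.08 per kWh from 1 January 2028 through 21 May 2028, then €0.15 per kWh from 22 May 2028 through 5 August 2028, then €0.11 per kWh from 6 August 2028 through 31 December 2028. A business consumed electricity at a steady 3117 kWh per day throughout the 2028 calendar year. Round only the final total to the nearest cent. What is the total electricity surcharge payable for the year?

1 January – 21 May 2028: 142 days × 3117 kWh/day = 442,614 kWh at €0.08/kWh → €35,409.12
22 May – 5 August 2028: 76 days × 3117 kWh/day = 236,892 kWh at €0.15/kWh → €35,533.80
6 August – 31 December 2028: 148 days × 3117 kWh/day = 461,316 kWh at €0.11/kWh → €50,744.76

€121,687.68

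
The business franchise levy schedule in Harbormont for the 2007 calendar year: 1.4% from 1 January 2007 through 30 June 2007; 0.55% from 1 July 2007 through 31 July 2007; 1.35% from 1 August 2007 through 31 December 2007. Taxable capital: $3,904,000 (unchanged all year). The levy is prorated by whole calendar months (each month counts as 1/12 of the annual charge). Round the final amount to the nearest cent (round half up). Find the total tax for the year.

1 January – 30 June 2007: 6 months at 1.4% → $3,904,000 × 1.4% × 6/12 = $27,328.0000
1 July – 31 July 2007: 1 month at 0.55% → $3,904,000 × 0.55% × 1/12 = $1,789.3333
1 August – 31 December 2007: 5 months at 1.35% → $3,904,000 × 1.35% × 5/12 = $21,960.0000
Total = $51,077.3333

$51,077.33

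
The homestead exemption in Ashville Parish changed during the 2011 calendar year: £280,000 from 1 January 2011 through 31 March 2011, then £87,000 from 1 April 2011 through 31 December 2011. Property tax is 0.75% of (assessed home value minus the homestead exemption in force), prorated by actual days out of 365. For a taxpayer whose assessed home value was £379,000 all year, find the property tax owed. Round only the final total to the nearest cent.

1 January – 31 March 2011: 90 days, exemption £280,000 → (£379,000 − £280,000) × 0.75% × 90/365 = £183.0822
1 April – 31 December 2011: 275 days, exemption £87,000 → (£379,000 − £87,000) × 0.75% × 275/365 = £1,650.0000
Total = £1,833.0822

£1,833.08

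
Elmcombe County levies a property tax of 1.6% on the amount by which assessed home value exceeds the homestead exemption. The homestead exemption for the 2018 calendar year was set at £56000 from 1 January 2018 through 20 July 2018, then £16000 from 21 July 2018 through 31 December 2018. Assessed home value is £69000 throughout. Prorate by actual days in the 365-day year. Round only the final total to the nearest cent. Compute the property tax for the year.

1 January – 20 July 2018: 201 days, exemption £56000 → (£69000 − £56000) × 1.6% × 201/365 = £114.5425
21 July – 31 December 2018: 164 days, exemption £16000 → (£69000 − £16000) × 1.6% × 164/365 = £381.0192
Total = £495.5616

£495.56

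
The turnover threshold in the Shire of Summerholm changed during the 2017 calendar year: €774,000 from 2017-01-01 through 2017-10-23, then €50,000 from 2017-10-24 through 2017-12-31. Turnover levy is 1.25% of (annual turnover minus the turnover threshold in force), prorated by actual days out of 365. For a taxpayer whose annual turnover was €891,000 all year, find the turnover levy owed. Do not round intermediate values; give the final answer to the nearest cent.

€3,173.32

2017-01-01 to 2017-10-23: 296 days, exemption €774,000 → (€891,000 − €774,000) × 1.25% × 296/365 = €1,186.0274
2017-10-24 to 2017-12-31: 69 days, exemption €50,000 → (€891,000 − €50,000) × 1.25% × 69/365 = €1,987.2945
Total = €3,173.3219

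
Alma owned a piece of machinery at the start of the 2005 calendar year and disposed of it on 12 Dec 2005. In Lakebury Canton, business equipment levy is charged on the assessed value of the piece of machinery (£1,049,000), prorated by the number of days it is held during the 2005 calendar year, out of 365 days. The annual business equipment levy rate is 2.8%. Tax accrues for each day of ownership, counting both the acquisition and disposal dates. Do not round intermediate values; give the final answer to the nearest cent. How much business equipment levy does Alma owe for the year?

£27,843.05

Days held (1 Jan – 12 Dec 2005): 346 out of 365
Tax = £1,049,000 × 2.8% × 346/365 = £27,843.0466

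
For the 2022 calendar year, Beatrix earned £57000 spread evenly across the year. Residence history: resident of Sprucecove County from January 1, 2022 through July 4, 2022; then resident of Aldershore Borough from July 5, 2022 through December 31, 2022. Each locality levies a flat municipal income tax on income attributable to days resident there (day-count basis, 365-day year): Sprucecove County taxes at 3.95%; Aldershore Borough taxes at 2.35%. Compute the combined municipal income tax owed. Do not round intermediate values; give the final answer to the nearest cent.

£1801.75

Sprucecove County, January 1 – July 4, 2022: 185 days → £57000 × 3.95% × 185/365 = £1141.1712
Aldershore Borough, July 5 – December 31, 2022: 180 days → £57000 × 2.35% × 180/365 = £660.5753
Total = £1801.7466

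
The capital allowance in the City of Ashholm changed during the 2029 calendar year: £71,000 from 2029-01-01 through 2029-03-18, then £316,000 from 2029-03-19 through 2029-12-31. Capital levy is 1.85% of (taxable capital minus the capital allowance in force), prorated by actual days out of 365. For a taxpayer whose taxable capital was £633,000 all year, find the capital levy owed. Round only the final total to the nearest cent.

2029-01-01 to 2029-03-18: 77 days, exemption £71,000 → (£633,000 − £71,000) × 1.85% × 77/365 = £2,193.3397
2029-03-19 to 2029-12-31: 288 days, exemption £316,000 → (£633,000 − £316,000) × 1.85% × 288/365 = £4,627.3315
Total = £6,820.6712

£6,820.67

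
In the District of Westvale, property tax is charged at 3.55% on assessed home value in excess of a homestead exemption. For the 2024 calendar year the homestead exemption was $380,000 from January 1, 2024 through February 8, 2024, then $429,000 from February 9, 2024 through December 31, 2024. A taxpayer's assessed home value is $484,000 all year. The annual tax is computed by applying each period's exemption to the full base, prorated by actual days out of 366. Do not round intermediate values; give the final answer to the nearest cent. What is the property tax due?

$2,137.86

January 1 – February 8, 2024: 39 days, exemption $380,000 → ($484,000 − $380,000) × 3.55% × 39/366 = $393.4098
February 9 – December 31, 2024: 327 days, exemption $429,000 → ($484,000 − $429,000) × 3.55% × 327/366 = $1,744.4467
Total = $2,137.8566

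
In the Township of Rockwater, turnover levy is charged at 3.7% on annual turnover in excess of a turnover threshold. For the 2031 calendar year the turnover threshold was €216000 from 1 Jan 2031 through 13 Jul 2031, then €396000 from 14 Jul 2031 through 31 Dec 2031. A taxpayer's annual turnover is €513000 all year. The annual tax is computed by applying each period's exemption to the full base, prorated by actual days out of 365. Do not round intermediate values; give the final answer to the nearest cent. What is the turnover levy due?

1 Jan – 13 Jul 2031: 194 days, exemption €216000 → (€513000 − €216000) × 3.7% × 194/365 = €5840.7288
14 Jul – 31 Dec 2031: 171 days, exemption €396000 → (€513000 − €396000) × 3.7% × 171/365 = €2028.1068
Total = €7868.8356

€7868.84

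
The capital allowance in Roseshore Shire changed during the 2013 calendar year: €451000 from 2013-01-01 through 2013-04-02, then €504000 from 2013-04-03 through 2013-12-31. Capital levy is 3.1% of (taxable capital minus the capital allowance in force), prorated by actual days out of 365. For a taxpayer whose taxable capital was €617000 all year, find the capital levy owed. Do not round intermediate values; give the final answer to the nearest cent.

2013-01-01 to 2013-04-02: 92 days, exemption €451000 → (€617000 − €451000) × 3.1% × 92/365 = €1297.0740
2013-04-03 to 2013-12-31: 273 days, exemption €504000 → (€617000 − €504000) × 3.1% × 273/365 = €2620.0521
Total = €3917.1260

€3917.13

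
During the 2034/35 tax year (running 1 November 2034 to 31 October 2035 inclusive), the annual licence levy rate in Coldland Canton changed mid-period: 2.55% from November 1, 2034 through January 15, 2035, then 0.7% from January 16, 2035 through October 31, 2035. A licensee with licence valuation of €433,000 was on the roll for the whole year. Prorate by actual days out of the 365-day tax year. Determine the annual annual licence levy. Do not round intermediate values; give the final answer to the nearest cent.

€4,698.94

November 1, 2034 – January 15, 2035: 76 days at 2.55% → €433,000 × 2.55% × 76/365 = €2,299.0521
January 16 – October 31, 2035: 289 days at 0.7% → €433,000 × 0.7% × 289/365 = €2,399.8877
Total = €4,698.9397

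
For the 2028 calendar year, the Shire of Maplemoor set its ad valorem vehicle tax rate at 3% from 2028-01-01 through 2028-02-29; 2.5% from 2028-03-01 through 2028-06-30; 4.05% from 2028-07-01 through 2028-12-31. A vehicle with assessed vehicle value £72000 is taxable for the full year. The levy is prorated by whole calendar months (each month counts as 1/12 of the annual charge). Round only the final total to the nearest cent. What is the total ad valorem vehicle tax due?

£2418.00

2028-01-01 to 2028-02-29: 2 months at 3% → £72000 × 3% × 2/12 = £360.0000
2028-03-01 to 2028-06-30: 4 months at 2.5% → £72000 × 2.5% × 4/12 = £600.0000
2028-07-01 to 2028-12-31: 6 months at 4.05% → £72000 × 4.05% × 6/12 = £1458.0000
Total = £2418.0000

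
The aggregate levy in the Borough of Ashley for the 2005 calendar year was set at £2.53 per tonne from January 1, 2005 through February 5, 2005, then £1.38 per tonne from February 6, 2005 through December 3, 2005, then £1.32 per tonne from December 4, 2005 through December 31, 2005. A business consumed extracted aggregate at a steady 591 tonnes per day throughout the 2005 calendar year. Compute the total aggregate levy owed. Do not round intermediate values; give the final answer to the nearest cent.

£321161.22

January 1 – February 5, 2005: 36 days × 591 tonnes/day = 21,276 tonnes at £2.53/tonne → £53828.28
February 6 – December 3, 2005: 301 days × 591 tonnes/day = 177,891 tonnes at £1.38/tonne → £245489.58
December 4 – December 31, 2005: 28 days × 591 tonnes/day = 16,548 tonnes at £1.32/tonne → £21843.36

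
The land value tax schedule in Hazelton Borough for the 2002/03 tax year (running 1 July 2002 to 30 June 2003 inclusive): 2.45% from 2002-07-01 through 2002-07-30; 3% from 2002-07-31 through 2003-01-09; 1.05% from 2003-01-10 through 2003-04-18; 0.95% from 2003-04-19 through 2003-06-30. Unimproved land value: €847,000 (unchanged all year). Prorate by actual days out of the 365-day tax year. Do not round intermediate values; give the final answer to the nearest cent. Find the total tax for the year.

2002-07-01 to 2002-07-30: 30 days at 2.45% → €847,000 × 2.45% × 30/365 = €1,705.6027
2002-07-31 to 2003-01-09: 163 days at 3% → €847,000 × 3% × 163/365 = €11,347.4795
2003-01-10 to 2003-04-18: 99 days at 1.05% → €847,000 × 1.05% × 99/365 = €2,412.2096
2003-04-19 to 2003-06-30: 73 days at 0.95% → €847,000 × 0.95% × 73/365 = €1,609.3000
Total = €17,074.5918

€17,074.59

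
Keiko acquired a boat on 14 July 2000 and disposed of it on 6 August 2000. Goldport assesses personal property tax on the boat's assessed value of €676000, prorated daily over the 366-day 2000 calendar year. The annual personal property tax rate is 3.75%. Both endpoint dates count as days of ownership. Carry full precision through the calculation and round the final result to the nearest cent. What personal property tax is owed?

Days held (14 July – 6 August 2000): 24 out of 366
Tax = €676000 × 3.75% × 24/366 = €1662.2951

€1662.30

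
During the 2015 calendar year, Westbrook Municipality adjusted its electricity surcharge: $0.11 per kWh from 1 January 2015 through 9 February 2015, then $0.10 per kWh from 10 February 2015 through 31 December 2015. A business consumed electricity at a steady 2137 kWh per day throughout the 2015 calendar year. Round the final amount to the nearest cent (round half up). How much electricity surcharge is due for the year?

$78,855.30

1 January – 9 February 2015: 40 days × 2137 kWh/day = 85,480 kWh at $0.11/kWh → $9,402.80
10 February – 31 December 2015: 325 days × 2137 kWh/day = 694,525 kWh at $0.10/kWh → $69,452.50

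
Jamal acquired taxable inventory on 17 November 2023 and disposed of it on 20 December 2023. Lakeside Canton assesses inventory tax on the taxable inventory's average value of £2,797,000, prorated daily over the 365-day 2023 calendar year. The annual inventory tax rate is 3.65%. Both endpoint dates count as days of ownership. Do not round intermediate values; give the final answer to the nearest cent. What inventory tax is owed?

Days held (17 November – 20 December 2023): 34 out of 365
Tax = £2,797,000 × 3.65% × 34/365 = £9,509.8000

£9,509.80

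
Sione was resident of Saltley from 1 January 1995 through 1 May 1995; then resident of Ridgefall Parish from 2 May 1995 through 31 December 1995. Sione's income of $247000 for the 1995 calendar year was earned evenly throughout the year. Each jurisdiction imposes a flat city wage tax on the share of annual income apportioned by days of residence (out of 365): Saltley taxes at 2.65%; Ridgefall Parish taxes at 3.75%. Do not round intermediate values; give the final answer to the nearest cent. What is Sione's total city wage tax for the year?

$8361.80

Saltley, 1 January – 1 May 1995: 121 days → $247000 × 2.65% × 121/365 = $2169.8781
Ridgefall Parish, 2 May – 31 December 1995: 244 days → $247000 × 3.75% × 244/365 = $6191.9178
Total = $8361.7959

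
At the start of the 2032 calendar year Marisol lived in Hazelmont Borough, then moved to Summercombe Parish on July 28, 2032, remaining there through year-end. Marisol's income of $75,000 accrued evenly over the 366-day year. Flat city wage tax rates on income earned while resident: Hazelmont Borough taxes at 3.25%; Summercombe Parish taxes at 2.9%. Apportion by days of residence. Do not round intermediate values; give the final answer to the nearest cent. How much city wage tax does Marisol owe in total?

Hazelmont Borough, January 1 – July 27, 2032: 209 days → $75,000 × 3.25% × 209/366 = $1,391.9057
Summercombe Parish, July 28 – December 31, 2032: 157 days → $75,000 × 2.9% × 157/366 = $932.9918
Total = $2,324.8975

$2,324.90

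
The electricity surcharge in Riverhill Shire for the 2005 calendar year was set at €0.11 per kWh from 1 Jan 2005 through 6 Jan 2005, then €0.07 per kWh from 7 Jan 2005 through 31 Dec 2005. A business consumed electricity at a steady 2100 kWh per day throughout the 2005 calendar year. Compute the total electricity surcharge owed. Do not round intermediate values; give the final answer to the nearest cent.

1 Jan – 6 Jan 2005: 6 days × 2100 kWh/day = 12,600 kWh at €0.11/kWh → €1,386.00
7 Jan – 31 Dec 2005: 359 days × 2100 kWh/day = 753,900 kWh at €0.07/kWh → €52,773.00

€54,159.00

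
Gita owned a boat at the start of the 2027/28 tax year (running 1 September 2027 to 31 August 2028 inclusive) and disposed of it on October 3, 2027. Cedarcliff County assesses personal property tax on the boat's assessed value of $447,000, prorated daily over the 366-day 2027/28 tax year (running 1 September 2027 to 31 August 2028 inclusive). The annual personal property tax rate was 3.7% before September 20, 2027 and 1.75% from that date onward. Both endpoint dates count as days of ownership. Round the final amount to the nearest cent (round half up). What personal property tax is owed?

$1,157.80

September 1 – September 19, 2027: 19 days at 3.7% → $447,000 × 3.7% × 19/366 = $858.5820
September 20 – October 3, 2027: 14 days at 1.75% → $447,000 × 1.75% × 14/366 = $299.2213
Total = $1,157.8033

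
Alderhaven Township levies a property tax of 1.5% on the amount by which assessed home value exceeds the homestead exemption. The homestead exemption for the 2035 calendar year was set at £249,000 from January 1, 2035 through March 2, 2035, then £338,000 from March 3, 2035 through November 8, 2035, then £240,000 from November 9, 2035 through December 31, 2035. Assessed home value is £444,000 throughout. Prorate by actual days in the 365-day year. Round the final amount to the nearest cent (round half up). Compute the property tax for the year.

January 1 – March 2, 2035: 61 days, exemption £249,000 → (£444,000 − £249,000) × 1.5% × 61/365 = £488.8356
March 3 – November 8, 2035: 251 days, exemption £338,000 → (£444,000 − £338,000) × 1.5% × 251/365 = £1,093.3973
November 9 – December 31, 2035: 53 days, exemption £240,000 → (£444,000 − £240,000) × 1.5% × 53/365 = £444.3288
Total = £2,026.5616

£2,026.56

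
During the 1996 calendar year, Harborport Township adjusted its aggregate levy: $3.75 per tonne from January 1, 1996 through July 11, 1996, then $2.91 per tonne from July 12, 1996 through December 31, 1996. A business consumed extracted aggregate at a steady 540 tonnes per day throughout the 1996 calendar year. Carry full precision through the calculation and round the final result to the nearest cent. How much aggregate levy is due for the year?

January 1 – July 11, 1996: 193 days × 540 tonnes/day = 104,220 tonnes at $3.75/tonne → $390,825.00
July 12 – December 31, 1996: 173 days × 540 tonnes/day = 93,420 tonnes at $2.91/tonne → $271,852.20

$662,677.20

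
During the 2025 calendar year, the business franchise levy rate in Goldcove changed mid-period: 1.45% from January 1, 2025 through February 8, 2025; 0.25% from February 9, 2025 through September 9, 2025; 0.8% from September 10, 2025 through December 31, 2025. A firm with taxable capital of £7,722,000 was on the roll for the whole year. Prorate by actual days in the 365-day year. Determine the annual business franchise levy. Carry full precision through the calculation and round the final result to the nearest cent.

January 1 – February 8, 2025: 39 days at 1.45% → £7,722,000 × 1.45% × 39/365 = £11,963.8110
February 9 – September 9, 2025: 213 days at 0.25% → £7,722,000 × 0.25% × 213/365 = £11,265.6575
September 10 – December 31, 2025: 113 days at 0.8% → £7,722,000 × 0.8% × 113/365 = £19,125.1726
Total = £42,354.6411

£42,354.64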